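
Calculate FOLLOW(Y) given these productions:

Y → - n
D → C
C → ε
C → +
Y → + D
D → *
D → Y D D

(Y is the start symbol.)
Y is the start symbol, so $ ∈ FOLLOW(Y).
In D → Y D D: Y is followed by D D, add FIRST(D D) \ {ε} = { '*', '+', '-' }
  D D is nullable, so also add FOLLOW(D)

The FOLLOW sets referred to above (computed the same way, to a fixed point):
  FOLLOW(D) = { $, '*', '+', '-' }

Taking the union: FOLLOW(Y) = { $, '*', '+', '-' }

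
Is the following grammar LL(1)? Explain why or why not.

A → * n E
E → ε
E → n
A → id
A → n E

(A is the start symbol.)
Yes, the grammar is LL(1).

A grammar is LL(1) if for each non-terminal N with multiple productions, the predict sets of those productions are pairwise disjoint, where PREDICT(N → α) = (FIRST(α) \ {ε}) ∪ (FOLLOW(N) if α ⇒* ε).

Relevant sets:
  FOLLOW(E) = { $ }

For A:
  PREDICT(A → '*' n E) = { '*' }
  PREDICT(A → id) = { 'id' }
  PREDICT(A → n E) = { 'n' }
For E:
  PREDICT(E → ε) = { $ }
  PREDICT(E → n) = { 'n' }

All predict sets are disjoint. The grammar IS LL(1).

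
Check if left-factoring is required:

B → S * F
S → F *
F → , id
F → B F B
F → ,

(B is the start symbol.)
Left-factoring is needed when two productions for the same non-terminal
share a common prefix on the right-hand side.

Productions for F:
  F → , id
  F → B F B
  F → ,

Found common prefix ',' in productions for F

Answer: Yes, F has productions with common prefix ','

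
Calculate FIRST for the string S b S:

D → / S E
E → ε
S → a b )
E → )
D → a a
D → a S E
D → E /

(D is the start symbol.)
FIRST sets of the non-terminals involved (from the grammar, by fixed-point iteration):
  FIRST(S) = { 'a' }

To compute FIRST(S b S), process the symbols left to right:
Symbol S is a non-terminal. Add FIRST(S) \ {ε} = { 'a' }
S is not nullable (ε ∉ FIRST(S)), so stop here.
FIRST(S b S) = { 'a' }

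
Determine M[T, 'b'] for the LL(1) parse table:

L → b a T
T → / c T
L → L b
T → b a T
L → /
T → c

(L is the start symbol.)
To find M[T, 'b'], we find productions for T where 'b' is in the predict set (PREDICT(N → α) = (FIRST(α) \ {ε}) ∪ (FOLLOW(N) if α ⇒* ε)).

T → / c T: PREDICT = { '/' }
T → b a T: PREDICT = { 'b' }
  'b' is in predict set, so this production goes in M[T, 'b']
T → c: PREDICT = { 'c' }

M[T, 'b'] = T → b a T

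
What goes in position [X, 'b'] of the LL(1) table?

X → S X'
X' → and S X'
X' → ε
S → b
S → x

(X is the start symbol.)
To find M[X, 'b'], we find productions for X where 'b' is in the predict set (PREDICT(N → α) = (FIRST(α) \ {ε}) ∪ (FOLLOW(N) if α ⇒* ε)).

Relevant sets:
  FIRST(S) = { 'b', 'x' }

X → S X': PREDICT = { 'b', 'x' }
  'b' is in predict set, so this production goes in M[X, 'b']

M[X, 'b'] = X → S X'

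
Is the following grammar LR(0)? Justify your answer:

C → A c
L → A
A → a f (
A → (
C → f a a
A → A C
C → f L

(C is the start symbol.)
A grammar is LR(0) if no state in the canonical LR(0) collection has:
  - both a shift item (dot before a terminal) and a complete item (shift-reduce conflict), or
  - two or more complete items (reduce-reduce conflict; the accept item [C' → C .] counts as a complete item here).

Augment with C' → C and build the canonical LR(0) collection (I0 = CLOSURE({[C' → . C]}), then GOTO on every symbol after a dot until no new states appear). It has 14 states:
  I0: { [A → . (], [A → . A C], [A → . a f (], [C → . A c], [C → . f L], [C → . f a a], [C' → . C] }  — shift
  I1: { [A → ( .] }  — reduce
  I2: { [A → . (], [A → . A C], [A → . a f (], [A → A . C], [C → . A c], [C → . f L], [C → . f a a], [C → A . c] }  — shift
  I3: { [C' → C .] }  — accept
  I4: { [A → a . f (] }  — shift
  I5: { [A → . (], [A → . A C], [A → . a f (], [C → f . L], [C → f . a a], [L → . A] }  — shift
  I6: { [A → . (], [A → . A C], [A → . a f (], [A → A . C], [C → . A c], [C → . f L], [C → . f a a], [L → A .] }  — shift, reduce
  I7: { [C → f L .] }  — reduce
  I8: { [A → a . f (], [C → f a . a] }  — shift
  I9: { [C → f a a .] }  — reduce
  I10: { [A → a f . (] }  — shift
  I11: { [A → a f ( .] }  — reduce
  I12: { [A → A C .] }  — reduce
  I13: { [C → A c .] }  — reduce

Conflict in state I6:
  Shift-reduce conflict between [L → A .] and [A → . (]
So the grammar is NOT LR(0).

Answer: No. Shift-reduce conflict between [L → A .] and [A → . (]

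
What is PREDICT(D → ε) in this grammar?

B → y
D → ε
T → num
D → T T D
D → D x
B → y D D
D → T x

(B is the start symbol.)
{ $, 'num', 'x' }

PREDICT(D → ε) = (FIRST(RHS) \ {ε}) ∪ (FOLLOW(D) if ε ∈ FIRST(RHS), i.e. RHS ⇒* ε)
The right-hand side is ε (FIRST(ε) = { ε }), so the predict set is FOLLOW(D) = { $, 'num', 'x' }
PREDICT(D → ε) = { $, 'num', 'x' }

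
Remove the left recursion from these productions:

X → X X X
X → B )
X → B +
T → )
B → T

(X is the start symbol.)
X is directly left-recursive. The standard transformation for
  A → A α₁ | ... | A α_m | β₁ | ... | β_n
is
  A  → β₁ A' | ... | β_n A'
  A' → α₁ A' | ... | α_m A' | ε

X → B ) becomes X → B ) X'
X → B + becomes X → B + X'
X → X X X becomes X' → X X X'
Add X' → ε

Productions for other non-terminals are unchanged:
  T → )
  B → T

Resulting grammar:
X → B ) X'
X → B + X'
X' → X X X'
X' → ε
T → )
B → T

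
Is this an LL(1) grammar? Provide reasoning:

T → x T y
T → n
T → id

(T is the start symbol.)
A grammar is LL(1) if for each non-terminal N with multiple productions, the predict sets of those productions are pairwise disjoint, where PREDICT(N → α) = (FIRST(α) \ {ε}) ∪ (FOLLOW(N) if α ⇒* ε).

For T:
  PREDICT(T → x T y) = { 'x' }
  PREDICT(T → n) = { 'n' }
  PREDICT(T → id) = { 'id' }

All predict sets are disjoint. The grammar IS LL(1).

Answer: Yes, the grammar is LL(1).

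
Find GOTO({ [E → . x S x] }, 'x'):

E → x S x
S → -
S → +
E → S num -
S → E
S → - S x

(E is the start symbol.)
{ [E → . S num -], [E → . x S x], [E → x . S x], [S → . +], [S → . - S x], [S → . -], [S → . E] }

GOTO(I, 'x') = CLOSURE({ [A → αX.β] : [A → α.Xβ] ∈ I, X = 'x' })

Items with dot before 'x', with the dot advanced:
  [E → . x S x] → [E → x . S x]
Closure of the advanced items:
  [E → x . S x] has the dot before S: add [S → . -], [S → . +], [S → . E], [S → . - S x]
  [S → . E] has the dot before E: add [E → . x S x], [E → . S num -]

GOTO = { [E → . S num -], [E → . x S x], [E → x . S x], [S → . +], [S → . - S x], [S → . -], [S → . E] }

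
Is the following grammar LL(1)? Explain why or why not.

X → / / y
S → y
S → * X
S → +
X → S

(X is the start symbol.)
Relevant sets:
  FIRST(S) = { '*', '+', 'y' }

For X:
  PREDICT(X → '/' '/' y) = { '/' }
  PREDICT(X → S) = { '*', '+', 'y' }
For S:
  PREDICT(S → y) = { 'y' }
  PREDICT(S → '*' X) = { '*' }
  PREDICT(S → '+') = { '+' }

All predict sets are disjoint. The grammar IS LL(1).

Answer: Yes, the grammar is LL(1).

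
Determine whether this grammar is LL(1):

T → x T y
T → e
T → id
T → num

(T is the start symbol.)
For T:
  PREDICT(T → x T y) = { 'x' }
  PREDICT(T → e) = { 'e' }
  PREDICT(T → id) = { 'id' }
  PREDICT(T → num) = { 'num' }

All predict sets are disjoint. The grammar IS LL(1).

Answer: Yes, the grammar is LL(1).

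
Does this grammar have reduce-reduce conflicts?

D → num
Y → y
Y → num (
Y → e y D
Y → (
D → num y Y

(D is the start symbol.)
No reduce-reduce conflicts

Augment with D' → D and build the canonical LR(0) collection (I0 = CLOSURE({[D' → . D]}), then GOTO on every symbol after a dot until no new states appear). It has 12 states:
  I0: { [D → . num y Y], [D → . num], [D' → . D] }  — shift
  I1: { [D' → D .] }  — accept
  I2: { [D → num . y Y], [D → num .] }  — shift, reduce
  I3: { [D → num y . Y], [Y → . (], [Y → . e y D], [Y → . num (], [Y → . y] }  — shift
  I4: { [Y → ( .] }  — reduce
  I5: { [D → num y Y .] }  — reduce
  I6: { [Y → e . y D] }  — shift
  I7: { [Y → num . (] }  — shift
  I8: { [Y → y .] }  — reduce
  I9: { [Y → num ( .] }  — reduce
  I10: { [D → . num y Y], [D → . num], [Y → e y . D] }  — shift
  I11: { [Y → e y D .] }  — reduce

No state contains more than one complete item.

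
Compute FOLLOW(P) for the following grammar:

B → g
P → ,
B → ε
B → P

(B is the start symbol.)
{ $ }

To compute FOLLOW(P), find every occurrence of P on a right-hand side N → α P β: add FIRST(β) \ {ε}, and if β is empty or nullable also add FOLLOW(N). Iterate to a fixed point.

In B → P: P is at the end, add FOLLOW(B)

The FOLLOW sets referred to above (computed the same way, to a fixed point):
  FOLLOW(B) = { $ }

Taking the union: FOLLOW(P) = { $ }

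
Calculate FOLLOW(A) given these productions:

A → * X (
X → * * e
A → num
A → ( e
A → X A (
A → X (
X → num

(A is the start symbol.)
To compute FOLLOW(A), find every occurrence of A on a right-hand side N → α A β: add FIRST(β) \ {ε}, and if β is empty or nullable also add FOLLOW(N). Iterate to a fixed point.

A is the start symbol, so $ ∈ FOLLOW(A).
In A → X A (: A is followed by '(', add FIRST('(') \ {ε} = { '(' }

Taking the union: FOLLOW(A) = { $, '(' }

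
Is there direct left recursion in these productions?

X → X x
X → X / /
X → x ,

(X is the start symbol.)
Yes, X is left-recursive

Direct left recursion occurs when N → N α for some non-terminal N (the right-hand side begins with the left-hand side itself).

X → X x: LEFT RECURSIVE (starts with X)
X → X / /: LEFT RECURSIVE (starts with X)
X → x ,: starts with x

The grammar has direct left recursion on: X.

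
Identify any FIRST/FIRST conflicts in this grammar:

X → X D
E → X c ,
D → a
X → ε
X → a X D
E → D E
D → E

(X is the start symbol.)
A FIRST/FIRST conflict occurs when two productions N → α and N → β for the same non-terminal have FIRST(α) ∩ FIRST(β) ≠ ∅ (with ε ∈ FIRST of a nullable right-hand side, so two nullable alternatives also conflict).

FIRST sets of the non-terminals at (or reachable through a nullable prefix from) the front of some alternative:
  FIRST(X) = { 'a', 'c', ε }
  FIRST(D) = { 'a', 'c' }
  FIRST(E) = { 'a', 'c' }

Productions for X:
  X → X D: FIRST = { 'a', 'c' }
  X → ε: FIRST = { ε }
  X → a X D: FIRST = { 'a' }
Productions for E:
  E → X c ,: FIRST = { 'a', 'c' }
  E → D E: FIRST = { 'a', 'c' }
Productions for D:
  D → a: FIRST = { 'a' }
  D → E: FIRST = { 'a', 'c' }

Conflict for X: X → X D and X → a X D
  Overlap: { 'a' }
Conflict for E: E → X c , and E → D E
  Overlap: { 'a', 'c' }
Conflict for D: D → a and D → E
  Overlap: { 'a' }

Answer: Yes. X → X D / X → a X D on { 'a' }; E → X c ',' / E → D E on { 'a', 'c' }; D → a / D → E on { 'a' }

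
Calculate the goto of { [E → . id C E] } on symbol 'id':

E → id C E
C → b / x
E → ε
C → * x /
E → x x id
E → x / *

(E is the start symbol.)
GOTO(I, 'id') = CLOSURE({ [A → αX.β] : [A → α.Xβ] ∈ I, X = 'id' })

Items with dot before 'id', with the dot advanced:
  [E → . id C E] → [E → id . C E]
Closure of the advanced items:
  [E → id . C E] has the dot before C: add [C → . b / x], [C → . * x /]

GOTO = { [C → . * x /], [C → . b / x], [E → id . C E] }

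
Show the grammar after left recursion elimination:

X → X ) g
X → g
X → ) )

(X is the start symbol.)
X → g X'
X → ) ) X'
X' → ) g X'
X' → ε

X is directly left-recursive. The standard transformation for
  A → A α₁ | ... | A α_m | β₁ | ... | β_n
is
  A  → β₁ A' | ... | β_n A'
  A' → α₁ A' | ... | α_m A' | ε

X → g becomes X → g X'
X → ) ) becomes X → ) ) X'
X → X ) g becomes X' → ) g X'
Add X' → ε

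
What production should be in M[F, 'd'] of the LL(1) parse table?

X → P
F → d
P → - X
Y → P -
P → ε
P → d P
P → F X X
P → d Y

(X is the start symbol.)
F → d

To find M[F, 'd'], we find productions for F where 'd' is in the predict set (PREDICT(N → α) = (FIRST(α) \ {ε}) ∪ (FOLLOW(N) if α ⇒* ε)).

F → d: PREDICT = { 'd' }
  'd' is in predict set, so this production goes in M[F, 'd']

M[F, 'd'] = F → d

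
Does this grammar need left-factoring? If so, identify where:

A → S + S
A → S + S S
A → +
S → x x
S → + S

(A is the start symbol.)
Yes, A has productions with common prefix 'S + S'

Left-factoring is needed when two productions for the same non-terminal
share a common prefix on the right-hand side.

Productions for A:
  A → S + S
  A → S + S S
  A → +
Productions for S:
  S → x x
  S → + S

Found common prefix 'S + S' in productions for A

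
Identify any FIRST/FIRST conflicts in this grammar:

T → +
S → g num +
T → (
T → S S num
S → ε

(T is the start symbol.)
A FIRST/FIRST conflict occurs when two productions N → α and N → β for the same non-terminal have FIRST(α) ∩ FIRST(β) ≠ ∅ (with ε ∈ FIRST of a nullable right-hand side, so two nullable alternatives also conflict).

FIRST sets of the non-terminals at (or reachable through a nullable prefix from) the front of some alternative:
  FIRST(S) = { 'g', ε }

Productions for T:
  T → +: FIRST = { '+' }
  T → (: FIRST = { '(' }
  T → S S num: FIRST = { 'g', 'num' }
Productions for S:
  S → g num +: FIRST = { 'g' }
  S → ε: FIRST = { ε }

All alternatives of each non-terminal have pairwise disjoint FIRST sets.

Answer: No FIRST/FIRST conflicts.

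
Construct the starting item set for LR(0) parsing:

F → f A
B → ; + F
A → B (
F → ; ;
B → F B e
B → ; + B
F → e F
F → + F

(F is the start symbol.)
First, augment the grammar with F' → F
I₀ = CLOSURE({ [F' → . F] }):
  [F' → . F] has the dot before F: add [F → . f A], [F → . ; ;], [F → . e F], [F → . + F]
No further items can be added.

I₀ = { [F → . + F], [F → . ; ;], [F → . e F], [F → . f A], [F' → . F] }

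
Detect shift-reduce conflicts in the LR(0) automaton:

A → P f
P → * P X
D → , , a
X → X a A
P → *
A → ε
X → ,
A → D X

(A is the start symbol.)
Yes — I0: [A → .] vs [D → . , , a]; I1: [P → * .] vs [P → . *]; I8: [A → D X .] vs [X → X . a A]; I9: [A → .] vs [D → . , , a]; I14: [P → * P X .] vs [X → X . a A]

A shift-reduce conflict occurs when an LR(0) state has both:
  - a complete (reduce) item [A → α .] (dot at the end), and
  - a shift item [B → β . c γ] (dot before a terminal).

Augment with A' → A and build the canonical LR(0) collection (I0 = CLOSURE({[A' → . A]}), then GOTO on every symbol after a dot until no new states appear). It has 15 states:
  I0: { [A → . D X], [A → . P f], [A → .], [A' → . A], [D → . , , a], [P → . * P X], [P → . *] }  — shift, reduce
  I1: { [P → * . P X], [P → * .], [P → . * P X], [P → . *] }  — shift, reduce
  I2: { [D → , . , a] }  — shift
  I3: { [A' → A .] }  — accept
  I4: { [A → D . X], [X → . ,], [X → . X a A] }  — shift
  I5: { [A → P . f] }  — shift
  I6: { [A → P f .] }  — reduce
  I7: { [X → , .] }  — reduce
  I8: { [A → D X .], [X → X . a A] }  — shift, reduce
  I9: { [A → . D X], [A → . P f], [A → .], [D → . , , a], [P → . * P X], [P → . *], [X → X a . A] }  — shift, reduce
  I10: { [X → X a A .] }  — reduce
  I11: { [D → , , . a] }  — shift
  I12: { [D → , , a .] }  — reduce
  I13: { [P → * P . X], [X → . ,], [X → . X a A] }  — shift
  I14: { [P → * P X .], [X → X . a A] }  — shift, reduce

I0 contains reduce item [A → .] and shift items [D → . , , a], [P → . *], [P → . * P X] — shift-reduce conflict.
I1 contains reduce item [P → * .] and shift items [P → . *], [P → . * P X] — shift-reduce conflict.
I8 contains reduce item [A → D X .] and shift item [X → X . a A] — shift-reduce conflict.
I9 contains reduce item [A → .] and shift items [D → . , , a], [P → . *], [P → . * P X] — shift-reduce conflict.
I14 contains reduce item [P → * P X .] and shift item [X → X . a A] — shift-reduce conflict.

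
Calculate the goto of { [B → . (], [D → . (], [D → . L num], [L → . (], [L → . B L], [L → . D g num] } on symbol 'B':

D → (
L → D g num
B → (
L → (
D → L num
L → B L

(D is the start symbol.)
{ [B → . (], [D → . (], [D → . L num], [L → . (], [L → . B L], [L → . D g num], [L → B . L] }

GOTO(I, 'B') = CLOSURE({ [A → αX.β] : [A → α.Xβ] ∈ I, X = 'B' })

Items with dot before 'B', with the dot advanced:
  [L → . B L] → [L → B . L]
Closure of the advanced items:
  [L → B . L] has the dot before L: add [L → . D g num], [L → . (], [L → . B L]
  [L → . D g num] has the dot before D: add [D → . (], [D → . L num]
  [L → . B L] has the dot before B: add [B → . (]

GOTO = { [B → . (], [D → . (], [D → . L num], [L → . (], [L → . B L], [L → . D g num], [L → B . L] }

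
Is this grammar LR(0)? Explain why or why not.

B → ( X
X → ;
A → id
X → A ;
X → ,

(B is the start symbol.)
Yes, the grammar is LR(0)

Augment with B' → B and build the canonical LR(0) collection (I0 = CLOSURE({[B' → . B]}), then GOTO on every symbol after a dot until no new states appear). It has 9 states:
  I0: { [B → . ( X], [B' → . B] }  — shift
  I1: { [A → . id], [B → ( . X], [X → . ,], [X → . ;], [X → . A ;] }  — shift
  I2: { [B' → B .] }  — accept
  I3: { [X → , .] }  — reduce
  I4: { [X → ; .] }  — reduce
  I5: { [X → A . ;] }  — shift
  I6: { [B → ( X .] }  — reduce
  I7: { [A → id .] }  — reduce
  I8: { [X → A ; .] }  — reduce

Every state is either a pure shift/goto state or contains exactly one complete item and nothing to shift — no conflicts. The grammar is LR(0).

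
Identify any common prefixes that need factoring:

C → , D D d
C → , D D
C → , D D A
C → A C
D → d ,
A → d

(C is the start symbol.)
Yes, C has productions with common prefix ', D D'

Left-factoring is needed when two productions for the same non-terminal
share a common prefix on the right-hand side.

Productions for C:
  C → , D D d
  C → , D D
  C → , D D A
  C → A C

Found common prefix ', D D' in productions for C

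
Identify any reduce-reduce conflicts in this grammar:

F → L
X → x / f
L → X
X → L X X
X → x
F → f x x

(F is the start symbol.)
A reduce-reduce conflict occurs when an LR(0) state has two complete items [A → α .] and [B → β .] — both call for a reduction, and with no lookahead the parser cannot choose between them.

Augment with F' → F and build the canonical LR(0) collection (I0 = CLOSURE({[F' → . F]}), then GOTO on every symbol after a dot until no new states appear). It has 13 states:
  I0: { [F → . L], [F → . f x x], [F' → . F], [L → . X], [X → . L X X], [X → . x / f], [X → . x] }  — shift
  I1: { [F' → F .] }  — accept
  I2: { [F → L .], [L → . X], [X → . L X X], [X → . x / f], [X → . x], [X → L . X X] }  — shift, reduce
  I3: { [L → X .] }  — reduce
  I4: { [F → f . x x] }  — shift
  I5: { [X → x . / f], [X → x .] }  — shift, reduce
  I6: { [X → x / . f] }  — shift
  I7: { [X → x / f .] }  — reduce
  I8: { [F → f x . x] }  — shift
  I9: { [F → f x x .] }  — reduce
  I10: { [L → . X], [X → . L X X], [X → . x / f], [X → . x], [X → L . X X] }  — shift
  I11: { [L → . X], [L → X .], [X → . L X X], [X → . x / f], [X → . x], [X → L X . X] }  — shift, reduce
  I12: { [L → X .], [X → L X X .] }  — 2 reduces

I12 contains complete items [L → X .], [X → L X X .] — reduce-reduce conflict.

Answer: Yes — I12: [L → X .] vs [X → L X X .]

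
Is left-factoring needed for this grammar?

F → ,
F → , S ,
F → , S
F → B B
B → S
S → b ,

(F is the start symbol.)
Yes, F has productions with common prefix ','

Left-factoring is needed when two productions for the same non-terminal
share a common prefix on the right-hand side.

Productions for F:
  F → ,
  F → , S ,
  F → , S
  F → B B

Found common prefix ',' in productions for F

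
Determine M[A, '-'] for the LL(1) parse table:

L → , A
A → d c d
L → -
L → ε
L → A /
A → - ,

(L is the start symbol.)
A → - ,

To find M[A, '-'], we find productions for A where '-' is in the predict set (PREDICT(N → α) = (FIRST(α) \ {ε}) ∪ (FOLLOW(N) if α ⇒* ε)).

A → d c d: PREDICT = { 'd' }
A → - ,: PREDICT = { '-' }
  '-' is in predict set, so this production goes in M[A, '-']

M[A, '-'] = A → - ,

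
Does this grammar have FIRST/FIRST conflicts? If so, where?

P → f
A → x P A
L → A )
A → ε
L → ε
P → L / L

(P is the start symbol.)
No FIRST/FIRST conflicts.

A FIRST/FIRST conflict occurs when two productions N → α and N → β for the same non-terminal have FIRST(α) ∩ FIRST(β) ≠ ∅ (with ε ∈ FIRST of a nullable right-hand side, so two nullable alternatives also conflict).

FIRST sets of the non-terminals at (or reachable through a nullable prefix from) the front of some alternative:
  FIRST(L) = { ')', 'x', ε }
  FIRST(A) = { 'x', ε }

Productions for P:
  P → f: FIRST = { 'f' }
  P → L / L: FIRST = { ')', '/', 'x' }
Productions for A:
  A → x P A: FIRST = { 'x' }
  A → ε: FIRST = { ε }
Productions for L:
  L → A ): FIRST = { ')', 'x' }
  L → ε: FIRST = { ε }

All alternatives of each non-terminal have pairwise disjoint FIRST sets.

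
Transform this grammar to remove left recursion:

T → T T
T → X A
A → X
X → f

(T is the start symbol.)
T is directly left-recursive. The standard transformation for
  A → A α₁ | ... | A α_m | β₁ | ... | β_n
is
  A  → β₁ A' | ... | β_n A'
  A' → α₁ A' | ... | α_m A' | ε

T → X A becomes T → X A T'
T → T T becomes T' → T T'
Add T' → ε

Productions for other non-terminals are unchanged:
  A → X
  X → f

Resulting grammar:
T → X A T'
T' → T T'
T' → ε
A → X
X → f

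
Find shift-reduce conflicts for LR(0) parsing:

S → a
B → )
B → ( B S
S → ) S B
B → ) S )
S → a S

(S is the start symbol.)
Yes — I3: [S → a .] vs [S → . ) S B]; I7: [B → ) .] vs [S → . ) S B]

Augment with S' → S and build the canonical LR(0) collection (I0 = CLOSURE({[S' → . S]}), then GOTO on every symbol after a dot until no new states appear). It has 13 states:
  I0: { [S → . ) S B], [S → . a S], [S → . a], [S' → . S] }  — shift
  I1: { [S → ) . S B], [S → . ) S B], [S → . a S], [S → . a] }  — shift
  I2: { [S' → S .] }  — accept
  I3: { [S → . ) S B], [S → . a S], [S → . a], [S → a . S], [S → a .] }  — shift, reduce
  I4: { [S → a S .] }  — reduce
  I5: { [B → . ( B S], [B → . ) S )], [B → . )], [S → ) S . B] }  — shift
  I6: { [B → ( . B S], [B → . ( B S], [B → . ) S )], [B → . )] }  — shift
  I7: { [B → ) . S )], [B → ) .], [S → . ) S B], [S → . a S], [S → . a] }  — shift, reduce
  I8: { [S → ) S B .] }  — reduce
  I9: { [B → ) S . )] }  — shift
  I10: { [B → ) S ) .] }  — reduce
  I11: { [B → ( B . S], [S → . ) S B], [S → . a S], [S → . a] }  — shift
  I12: { [B → ( B S .] }  — reduce

I3 contains reduce item [S → a .] and shift items [S → . ) S B], [S → . a], [S → . a S] — shift-reduce conflict.
I7 contains reduce item [B → ) .] and shift items [S → . ) S B], [S → . a], [S → . a S] — shift-reduce conflict.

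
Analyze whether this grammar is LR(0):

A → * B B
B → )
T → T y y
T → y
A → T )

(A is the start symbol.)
A grammar is LR(0) if no state in the canonical LR(0) collection has:
  - both a shift item (dot before a terminal) and a complete item (shift-reduce conflict), or
  - two or more complete items (reduce-reduce conflict; the accept item [A' → A .] counts as a complete item here).

Augment with A' → A and build the canonical LR(0) collection (I0 = CLOSURE({[A' → . A]}), then GOTO on every symbol after a dot until no new states appear). It has 11 states:
  I0: { [A → . * B B], [A → . T )], [A' → . A], [T → . T y y], [T → . y] }  — shift
  I1: { [A → * . B B], [B → . )] }  — shift
  I2: { [A' → A .] }  — accept
  I3: { [A → T . )], [T → T . y y] }  — shift
  I4: { [T → y .] }  — reduce
  I5: { [A → T ) .] }  — reduce
  I6: { [T → T y . y] }  — shift
  I7: { [T → T y y .] }  — reduce
  I8: { [B → ) .] }  — reduce
  I9: { [A → * B . B], [B → . )] }  — shift
  I10: { [A → * B B .] }  — reduce

Every state is either a pure shift/goto state or contains exactly one complete item and nothing to shift — no conflicts. The grammar is LR(0).

Answer: Yes, the grammar is LR(0)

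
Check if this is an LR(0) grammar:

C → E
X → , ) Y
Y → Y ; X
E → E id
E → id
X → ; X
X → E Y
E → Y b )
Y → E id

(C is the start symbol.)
A grammar is LR(0) if no state in the canonical LR(0) collection has:
  - both a shift item (dot before a terminal) and a complete item (shift-reduce conflict), or
  - two or more complete items (reduce-reduce conflict; the accept item [C' → C .] counts as a complete item here).

Augment with C' → C and build the canonical LR(0) collection (I0 = CLOSURE({[C' → . C]}), then GOTO on every symbol after a dot until no new states appear). It has 19 states:
  I0: { [C → . E], [C' → . C], [E → . E id], [E → . Y b )], [E → . id], [Y → . E id], [Y → . Y ; X] }  — shift
  I1: { [C' → C .] }  — accept
  I2: { [C → E .], [E → E . id], [Y → E . id] }  — shift, reduce
  I3: { [E → Y . b )], [Y → Y . ; X] }  — shift
  I4: { [E → id .] }  — reduce
  I5: { [E → . E id], [E → . Y b )], [E → . id], [X → . , ) Y], [X → . ; X], [X → . E Y], [Y → . E id], [Y → . Y ; X], [Y → Y ; . X] }  — shift
  I6: { [E → Y b . )] }  — shift
  I7: { [E → Y b ) .] }  — reduce
  I8: { [X → , . ) Y] }  — shift
  I9: { [E → . E id], [E → . Y b )], [E → . id], [X → . , ) Y], [X → . ; X], [X → . E Y], [X → ; . X], [Y → . E id], [Y → . Y ; X] }  — shift
  I10: { [E → . E id], [E → . Y b )], [E → . id], [E → E . id], [X → E . Y], [Y → . E id], [Y → . Y ; X], [Y → E . id] }  — shift
  I11: { [Y → Y ; X .] }  — reduce
  I12: { [E → E . id], [Y → E . id] }  — shift
  I13: { [E → Y . b )], [X → E Y .], [Y → Y . ; X] }  — shift, reduce
  I14: { [E → E id .], [E → id .], [Y → E id .] }  — 3 reduces
  I15: { [E → E id .], [Y → E id .] }  — 2 reduces
  I16: { [X → ; X .] }  — reduce
  I17: { [E → . E id], [E → . Y b )], [E → . id], [X → , ) . Y], [Y → . E id], [Y → . Y ; X] }  — shift
  I18: { [E → Y . b )], [X → , ) Y .], [Y → Y . ; X] }  — shift, reduce

Conflict in state I2:
  Shift-reduce conflict between [C → E .] and [E → E . id]
So the grammar is NOT LR(0).

Answer: No. Shift-reduce conflict between [C → E .] and [E → E . id]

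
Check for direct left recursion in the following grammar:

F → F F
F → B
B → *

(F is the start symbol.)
Yes, F is left-recursive

Direct left recursion occurs when N → N α for some non-terminal N (the right-hand side begins with the left-hand side itself).

F → F F: LEFT RECURSIVE (starts with F)
F → B: starts with B
B → *: starts with '*'

The grammar has direct left recursion on: F.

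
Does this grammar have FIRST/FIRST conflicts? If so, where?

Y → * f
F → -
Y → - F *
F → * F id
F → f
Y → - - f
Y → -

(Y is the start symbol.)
Productions for Y:
  Y → * f: FIRST = { '*' }
  Y → - F *: FIRST = { '-' }
  Y → - - f: FIRST = { '-' }
  Y → -: FIRST = { '-' }
Productions for F:
  F → -: FIRST = { '-' }
  F → * F id: FIRST = { '*' }
  F → f: FIRST = { 'f' }

Conflict for Y: Y → - F * and Y → - - f
  Overlap: { '-' }
Conflict for Y: Y → - F * and Y → -
  Overlap: { '-' }
Conflict for Y: Y → - - f and Y → -
  Overlap: { '-' }

Answer: Yes. Y → '-' F '*' / Y → '-' '-' f on { '-' }; Y → '-' F '*' / Y → '-' on { '-' }; Y → '-' '-' f / Y → '-' on { '-' }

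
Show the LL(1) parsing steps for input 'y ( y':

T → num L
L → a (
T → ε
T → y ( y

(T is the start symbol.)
LL(1) parsing maintains a stack (initially the start symbol over $) and the input. At each step: if the stack top is a terminal, match it against the current input token; if it is a non-terminal N, replace it with the RHS of M[N, lookahead] (the unique production whose predict set contains the lookahead).

Stack is shown with the top on the left.

Stack    Input    Action
------------------------
T $      y ( y $  output T → y ( y
y ( y $  y ( y $  match 'y'
( y $    ( y $    match '('
y $      y $      match 'y'
$        $        accept

The string is accepted.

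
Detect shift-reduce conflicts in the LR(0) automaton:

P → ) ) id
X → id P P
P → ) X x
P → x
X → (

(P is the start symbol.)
Augment with P' → P and build the canonical LR(0) collection (I0 = CLOSURE({[P' → . P]}), then GOTO on every symbol after a dot until no new states appear). It has 12 states:
  I0: { [P → . ) ) id], [P → . ) X x], [P → . x], [P' → . P] }  — shift
  I1: { [P → ) . ) id], [P → ) . X x], [X → . (], [X → . id P P] }  — shift
  I2: { [P' → P .] }  — accept
  I3: { [P → x .] }  — reduce
  I4: { [X → ( .] }  — reduce
  I5: { [P → ) ) . id] }  — shift
  I6: { [P → ) X . x] }  — shift
  I7: { [P → . ) ) id], [P → . ) X x], [P → . x], [X → id . P P] }  — shift
  I8: { [P → . ) ) id], [P → . ) X x], [P → . x], [X → id P . P] }  — shift
  I9: { [X → id P P .] }  — reduce
  I10: { [P → ) X x .] }  — reduce
  I11: { [P → ) ) id .] }  — reduce

No state contains both a complete item and a shift item.

Answer: No shift-reduce conflicts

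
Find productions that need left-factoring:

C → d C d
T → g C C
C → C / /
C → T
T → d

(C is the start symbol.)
No, left-factoring is not needed

Left-factoring is needed when two productions for the same non-terminal
share a common prefix on the right-hand side.

Productions for C:
  C → d C d
  C → C / /
  C → T
Productions for T:
  T → g C C
  T → d

No common prefixes found.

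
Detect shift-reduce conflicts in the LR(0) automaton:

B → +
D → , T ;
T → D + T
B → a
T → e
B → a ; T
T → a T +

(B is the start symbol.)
Yes — I3: [B → a .] vs [B → a . ; T]

Augment with B' → B and build the canonical LR(0) collection (I0 = CLOSURE({[B' → . B]}), then GOTO on every symbol after a dot until no new states appear). It has 16 states:
  I0: { [B → . +], [B → . a ; T], [B → . a], [B' → . B] }  — shift
  I1: { [B → + .] }  — reduce
  I2: { [B' → B .] }  — accept
  I3: { [B → a . ; T], [B → a .] }  — shift, reduce
  I4: { [B → a ; . T], [D → . , T ;], [T → . D + T], [T → . a T +], [T → . e] }  — shift
  I5: { [D → , . T ;], [D → . , T ;], [T → . D + T], [T → . a T +], [T → . e] }  — shift
  I6: { [T → D . + T] }  — shift
  I7: { [B → a ; T .] }  — reduce
  I8: { [D → . , T ;], [T → . D + T], [T → . a T +], [T → . e], [T → a . T +] }  — shift
  I9: { [T → e .] }  — reduce
  I10: { [T → a T . +] }  — shift
  I11: { [T → a T + .] }  — reduce
  I12: { [D → . , T ;], [T → . D + T], [T → . a T +], [T → . e], [T → D + . T] }  — shift
  I13: { [T → D + T .] }  — reduce
  I14: { [D → , T . ;] }  — shift
  I15: { [D → , T ; .] }  — reduce

I3 contains reduce item [B → a .] and shift item [B → a . ; T] — shift-reduce conflict.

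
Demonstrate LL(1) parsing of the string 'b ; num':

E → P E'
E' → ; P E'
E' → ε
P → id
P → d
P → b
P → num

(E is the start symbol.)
LL(1) parsing maintains a stack (initially the start symbol over $) and the input. At each step: if the stack top is a terminal, match it against the current input token; if it is a non-terminal N, replace it with the RHS of M[N, lookahead] (the unique production whose predict set contains the lookahead).

Stack is shown with the top on the left.

Stack     Input      Action
---------------------------
E $       b ; num $  output E → P E'
P E' $    b ; num $  output P → b
b E' $    b ; num $  match 'b'
E' $      ; num $    output E' → ; P E'
; P E' $  ; num $    match ';'
P E' $    num $      output P → num
num E' $  num $      match 'num'
E' $      $          output E' → ε
$         $          accept

The string is accepted.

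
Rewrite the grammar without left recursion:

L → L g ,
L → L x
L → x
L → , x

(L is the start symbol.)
L → x L'
L → , x L'
L' → g , L'
L' → x L'
L' → ε

L is directly left-recursive. The standard transformation for
  A → A α₁ | ... | A α_m | β₁ | ... | β_n
is
  A  → β₁ A' | ... | β_n A'
  A' → α₁ A' | ... | α_m A' | ε

L → x becomes L → x L'
L → , x becomes L → , x L'
L → L g , becomes L' → g , L'
L → L x becomes L' → x L'
Add L' → ε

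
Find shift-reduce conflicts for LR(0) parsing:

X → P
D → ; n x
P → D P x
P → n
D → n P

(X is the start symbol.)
Augment with X' → X and build the canonical LR(0) collection (I0 = CLOSURE({[X' → . X]}), then GOTO on every symbol after a dot until no new states appear). It has 11 states:
  I0: { [D → . ; n x], [D → . n P], [P → . D P x], [P → . n], [X → . P], [X' → . X] }  — shift
  I1: { [D → ; . n x] }  — shift
  I2: { [D → . ; n x], [D → . n P], [P → . D P x], [P → . n], [P → D . P x] }  — shift
  I3: { [X → P .] }  — reduce
  I4: { [X' → X .] }  — accept
  I5: { [D → . ; n x], [D → . n P], [D → n . P], [P → . D P x], [P → . n], [P → n .] }  — shift, reduce
  I6: { [D → n P .] }  — reduce
  I7: { [P → D P . x] }  — shift
  I8: { [P → D P x .] }  — reduce
  I9: { [D → ; n . x] }  — shift
  I10: { [D → ; n x .] }  — reduce

I5 contains reduce item [P → n .] and shift items [D → . ; n x], [D → . n P], [P → . n] — shift-reduce conflict.

Answer: Yes — I5: [P → n .] vs [D → . ; n x]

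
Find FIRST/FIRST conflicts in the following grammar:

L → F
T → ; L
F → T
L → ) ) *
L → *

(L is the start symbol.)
A FIRST/FIRST conflict occurs when two productions N → α and N → β for the same non-terminal have FIRST(α) ∩ FIRST(β) ≠ ∅ (with ε ∈ FIRST of a nullable right-hand side, so two nullable alternatives also conflict).

FIRST sets of the non-terminals at (or reachable through a nullable prefix from) the front of some alternative:
  FIRST(F) = { ';' }

Productions for L:
  L → F: FIRST = { ';' }
  L → ) ) *: FIRST = { ')' }
  L → *: FIRST = { '*' }
T, F have only one production, so no FIRST/FIRST conflict is possible there.

All alternatives of each non-terminal have pairwise disjoint FIRST sets.

Answer: No FIRST/FIRST conflicts.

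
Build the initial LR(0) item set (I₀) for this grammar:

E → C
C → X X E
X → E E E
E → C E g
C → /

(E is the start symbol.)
{ [C → . /], [C → . X X E], [E → . C E g], [E → . C], [E' → . E], [X → . E E E] }

First, augment the grammar with E' → E
I₀ = CLOSURE({ [E' → . E] }):
  [E' → . E] has the dot before E: add [E → . C], [E → . C E g]
  [E → . C] has the dot before C: add [C → . X X E], [C → . /]
  [C → . X X E] has the dot before X: add [X → . E E E]
No further items can be added.

I₀ = { [C → . /], [C → . X X E], [E → . C E g], [E → . C], [E' → . E], [X → . E E E] }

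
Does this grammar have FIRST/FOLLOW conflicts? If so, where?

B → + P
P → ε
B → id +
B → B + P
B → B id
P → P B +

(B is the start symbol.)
Nullable non-terminals: P.
FIRST sets used below: FIRST(P) = { '+', 'id', ε }, FIRST(B) = { '+', 'id' }

P: nullable alternative(s) P → ε; FOLLOW(P) = { $, '+', 'id' }
  P → ε: FIRST \ {ε} = { } — this is the only nullable alternative, skip
  P → P B +: FIRST \ {ε} = { '+', 'id' } — overlaps FOLLOW(P) on { '+', 'id' }: CONFLICT

B has no nullable alternative, so no FIRST/FOLLOW check is needed there.

So the grammar has 1 FIRST/FOLLOW conflict (marked CONFLICT above).

Answer: Yes. P → P B '+' with FOLLOW(P) on { '+', 'id' }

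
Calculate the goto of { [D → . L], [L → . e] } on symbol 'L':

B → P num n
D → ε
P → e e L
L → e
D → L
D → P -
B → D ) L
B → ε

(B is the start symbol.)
{ [D → L .] }

GOTO(I, 'L') = CLOSURE({ [A → αX.β] : [A → α.Xβ] ∈ I, X = 'L' })

Items with dot before 'L', with the dot advanced:
  [D → . L] → [D → L .]
Closure adds nothing (no advanced item has the dot before a non-terminal).

GOTO = { [D → L .] }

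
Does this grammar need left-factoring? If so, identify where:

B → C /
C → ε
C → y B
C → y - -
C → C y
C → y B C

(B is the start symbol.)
Yes, C has productions with common prefix 'y'

Left-factoring is needed when two productions for the same non-terminal
share a common prefix on the right-hand side.

Productions for C:
  C → ε
  C → y B
  C → y - -
  C → C y
  C → y B C

Found common prefix 'y' in productions for C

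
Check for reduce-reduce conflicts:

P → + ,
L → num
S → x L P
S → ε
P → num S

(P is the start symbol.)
Augment with P' → P and build the canonical LR(0) collection (I0 = CLOSURE({[P' → . P]}), then GOTO on every symbol after a dot until no new states appear). It has 10 states:
  I0: { [P → . + ,], [P → . num S], [P' → . P] }  — shift
  I1: { [P → + . ,] }  — shift
  I2: { [P' → P .] }  — accept
  I3: { [P → num . S], [S → . x L P], [S → .] }  — shift, reduce
  I4: { [P → num S .] }  — reduce
  I5: { [L → . num], [S → x . L P] }  — shift
  I6: { [P → . + ,], [P → . num S], [S → x L . P] }  — shift
  I7: { [L → num .] }  — reduce
  I8: { [S → x L P .] }  — reduce
  I9: { [P → + , .] }  — reduce

No state contains more than one complete item.

Answer: No reduce-reduce conflicts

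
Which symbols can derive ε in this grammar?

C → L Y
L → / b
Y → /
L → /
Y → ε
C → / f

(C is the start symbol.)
ε-productions: Y → ε
So Y is immediately nullable.
No further non-terminal can be added: every production for the remaining non-terminals contains a terminal or a non-nullable non-terminal.
Nullable = { 'Y' }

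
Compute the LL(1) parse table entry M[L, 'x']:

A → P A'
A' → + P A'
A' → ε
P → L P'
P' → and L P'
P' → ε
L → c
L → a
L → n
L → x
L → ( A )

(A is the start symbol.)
L → x

To find M[L, 'x'], we find productions for L where 'x' is in the predict set (PREDICT(N → α) = (FIRST(α) \ {ε}) ∪ (FOLLOW(N) if α ⇒* ε)).

L → c: PREDICT = { 'c' }
L → a: PREDICT = { 'a' }
L → n: PREDICT = { 'n' }
L → x: PREDICT = { 'x' }
  'x' is in predict set, so this production goes in M[L, 'x']
L → ( A ): PREDICT = { '(' }

M[L, 'x'] = L → x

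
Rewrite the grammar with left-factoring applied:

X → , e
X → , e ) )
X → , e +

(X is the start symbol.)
Left-factoring transforms A → αβ₁ | αβ₂ into A → αA' and A' → β₁ | β₂
(α is the longest common prefix among the alternatives). Repeat until
no nonterminal has two alternatives with a common prefix.

Round 1: X has alternatives sharing prefix ', e'. Introduce X': X → , e X'
  Add: X' → ε
  Add: X' → ) )
  Add: X' → +

No remaining common prefixes — done.

Resulting grammar:
X → , e X'
X' → ε
X' → ) )
X' → +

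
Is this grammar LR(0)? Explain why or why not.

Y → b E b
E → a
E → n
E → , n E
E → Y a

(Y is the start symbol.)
Yes, the grammar is LR(0)

A grammar is LR(0) if no state in the canonical LR(0) collection has:
  - both a shift item (dot before a terminal) and a complete item (shift-reduce conflict), or
  - two or more complete items (reduce-reduce conflict; the accept item [Y' → Y .] counts as a complete item here).

Augment with Y' → Y and build the canonical LR(0) collection (I0 = CLOSURE({[Y' → . Y]}), then GOTO on every symbol after a dot until no new states appear). It has 12 states:
  I0: { [Y → . b E b], [Y' → . Y] }  — shift
  I1: { [Y' → Y .] }  — accept
  I2: { [E → . , n E], [E → . Y a], [E → . a], [E → . n], [Y → . b E b], [Y → b . E b] }  — shift
  I3: { [E → , . n E] }  — shift
  I4: { [Y → b E . b] }  — shift
  I5: { [E → Y . a] }  — shift
  I6: { [E → a .] }  — reduce
  I7: { [E → n .] }  — reduce
  I8: { [E → Y a .] }  — reduce
  I9: { [Y → b E b .] }  — reduce
  I10: { [E → , n . E], [E → . , n E], [E → . Y a], [E → . a], [E → . n], [Y → . b E b] }  — shift
  I11: { [E → , n E .] }  — reduce

Every state is either a pure shift/goto state or contains exactly one complete item and nothing to shift — no conflicts. The grammar is LR(0).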